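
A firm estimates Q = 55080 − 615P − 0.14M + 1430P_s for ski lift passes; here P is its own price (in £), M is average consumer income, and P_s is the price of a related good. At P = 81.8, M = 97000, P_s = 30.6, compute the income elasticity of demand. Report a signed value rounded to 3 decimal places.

At the given values, Q = 55080 − 615(81.8) − 0.14(97000) + 1430(30.6) = 34951.
∂Q/∂M = -0.14.
E = (-0.14) × (97000/34951) = -0.38854…

-0.389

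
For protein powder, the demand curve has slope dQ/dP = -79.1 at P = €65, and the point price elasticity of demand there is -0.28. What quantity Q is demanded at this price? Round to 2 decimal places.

18362.50

Ed = (dQ/dP)·(P/Q) ⇒ Q = (dQ/dP)·P/Ed = (-79.1)·65/(-0.28) = 18362.5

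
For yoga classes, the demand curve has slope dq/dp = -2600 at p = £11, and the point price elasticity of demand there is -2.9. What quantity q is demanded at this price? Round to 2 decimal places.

9862.07

Ed = (dq/dp)·(p/q) ⇒ q = (dq/dp)·p/Ed = (-2600)·11/(-2.9) = 9862.0689…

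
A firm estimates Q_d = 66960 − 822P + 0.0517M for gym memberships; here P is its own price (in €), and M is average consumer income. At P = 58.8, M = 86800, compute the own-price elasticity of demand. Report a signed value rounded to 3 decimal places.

-2.091

At the given values, Q_d = 66960 − 822(58.8) + 0.0517(86800) = 23113.96.
∂Q_d/∂P = −822.
E = (-822) × (58.8/23113.96) = -2.09109…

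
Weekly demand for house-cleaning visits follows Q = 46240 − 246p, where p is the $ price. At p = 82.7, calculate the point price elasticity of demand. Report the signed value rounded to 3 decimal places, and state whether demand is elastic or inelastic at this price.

dQ/dp = −246. At p = 82.7, Q = 46240 − 246(82.7) = 25895.8.
Ed = (dQ/dp)·(p/Q) = −246 × (82.7/25895.8) = -0.78561…
|Ed| = 0.786 < 1, so demand is inelastic.

-0.786; inelastic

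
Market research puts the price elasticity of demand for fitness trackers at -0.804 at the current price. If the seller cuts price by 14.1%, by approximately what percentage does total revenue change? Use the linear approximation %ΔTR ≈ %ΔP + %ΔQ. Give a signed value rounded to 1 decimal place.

%ΔQ ≈ Ed × %ΔP = (-0.804) × (-14.1%) = +11.3364%
%ΔTR ≈ %ΔP + %ΔQ = (-14.1%) + (+11.3364%) = -2.7636%

-2.8%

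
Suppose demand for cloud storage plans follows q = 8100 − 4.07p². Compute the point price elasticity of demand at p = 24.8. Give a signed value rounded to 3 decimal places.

-0.895

dq/dp = −2·4.07·p = -201.872. At p = 24.8, q = 5596.7872.
Ed = (dq/dp)·(p/q) = (-201.872) × (24.8/5596.7872) = -0.89451…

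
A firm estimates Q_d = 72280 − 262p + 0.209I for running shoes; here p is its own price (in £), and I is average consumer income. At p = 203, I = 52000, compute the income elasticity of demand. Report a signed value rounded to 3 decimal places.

At the given values, Q_d = 72280 − 262(203) + 0.209(52000) = 29962.
∂Q_d/∂I = 0.209.
E = (0.209) × (52000/29962) = 0.36272…

0.363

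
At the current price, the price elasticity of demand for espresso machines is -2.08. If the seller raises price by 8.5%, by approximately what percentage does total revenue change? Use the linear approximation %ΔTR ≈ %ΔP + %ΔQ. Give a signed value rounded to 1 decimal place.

-9.2%

%ΔQ ≈ Ed × %ΔP = (-2.08) × (+8.5%) = -17.6800%
%ΔTR ≈ %ΔP + %ΔQ = (+8.5%) + (-17.6800%) = -9.1800%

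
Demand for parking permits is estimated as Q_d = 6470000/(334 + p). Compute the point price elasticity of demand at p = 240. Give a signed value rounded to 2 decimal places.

dQ_d/dp = −6470000/(334 + p)² = -19.6372. At p = 240, Q_d = 11271.8.
Ed = (dQ_d/dp)·(p/Q_d) = (-19.6372) × (240/11271.8) = -0.4181…

-0.42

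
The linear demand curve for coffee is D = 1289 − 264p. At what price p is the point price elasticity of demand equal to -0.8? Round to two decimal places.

Ed = −264p/(1289 − 264p). Set this equal to -0.8:
264p = 0.8·(1289 − 264p) ⇒ 264p(1 + 0.8) = 0.8·1289
p = 0.8·1289 / (264·1.8) = 2.1700…

2.17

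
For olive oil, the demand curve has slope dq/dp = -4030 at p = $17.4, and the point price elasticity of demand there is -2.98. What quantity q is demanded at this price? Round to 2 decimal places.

23530.87

Ed = (dq/dp)·(p/q) ⇒ q = (dq/dp)·p/Ed = (-4030)·17.4/(-2.98) = 23530.8724…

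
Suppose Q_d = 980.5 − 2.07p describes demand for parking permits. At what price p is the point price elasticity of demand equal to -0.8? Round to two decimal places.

Ed = −2.07p/(980.5 − 2.07p). Set this equal to -0.8:
2.07p = 0.8·(980.5 − 2.07p) ⇒ 2.07p(1 + 0.8) = 0.8·980.5
p = 0.8·980.5 / (2.07·1.8) = 210.5206…

210.52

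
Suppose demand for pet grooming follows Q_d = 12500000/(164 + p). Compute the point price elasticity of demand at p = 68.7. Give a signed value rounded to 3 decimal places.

dQ_d/dp = −12500000/(164 + p)² = -230.843. At p = 68.7, Q_d = 53717.2.
Ed = (dQ_d/dp)·(p/Q_d) = (-230.843) × (68.7/53717.2) = -0.29522…

-0.295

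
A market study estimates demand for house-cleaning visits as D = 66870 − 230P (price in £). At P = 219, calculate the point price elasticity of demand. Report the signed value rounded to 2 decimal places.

-3.05

dD/dP = −230. At P = 219, D = 66870 − 230(219) = 16500.
Ed = (dD/dP)·(P/D) = −230 × (219/16500) = -3.0527…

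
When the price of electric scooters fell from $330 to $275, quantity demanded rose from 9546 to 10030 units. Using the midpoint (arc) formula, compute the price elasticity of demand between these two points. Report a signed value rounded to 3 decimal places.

%ΔQ = (10030 − 9546) / [(9546 + 10030)/2] = 484/9788 = 0.049448…
%ΔP = (275 − 330) / [(330 + 275)/2] = -55/302.5 = -0.181818…
Arc Ed = %ΔQ / %ΔP = (484/9788) / (-55/302.5) = -0.27196…

-0.272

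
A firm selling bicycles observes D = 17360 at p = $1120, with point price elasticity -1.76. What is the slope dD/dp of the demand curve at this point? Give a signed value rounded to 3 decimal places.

-27.280

Ed = (dD/dp)·(p/D) ⇒ dD/dp = Ed·D/p = (-1.76)·17360/1120 = -27.28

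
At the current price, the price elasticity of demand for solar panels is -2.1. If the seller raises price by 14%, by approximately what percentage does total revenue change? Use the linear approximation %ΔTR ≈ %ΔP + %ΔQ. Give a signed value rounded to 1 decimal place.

%ΔQ ≈ Ed × %ΔP = (-2.1) × (+14%) = -29.4000%
%ΔTR ≈ %ΔP + %ΔQ = (+14%) + (-29.4000%) = -15.4000%

-15.4%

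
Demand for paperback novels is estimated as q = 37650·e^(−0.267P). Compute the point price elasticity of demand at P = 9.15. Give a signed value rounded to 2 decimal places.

dq/dP = −0.267·q = -873.521. At P = 9.15, q = 3271.61.
Ed = (dq/dP)·(P/q) = (-873.521) × (9.15/3271.61) = -2.4430…

-2.44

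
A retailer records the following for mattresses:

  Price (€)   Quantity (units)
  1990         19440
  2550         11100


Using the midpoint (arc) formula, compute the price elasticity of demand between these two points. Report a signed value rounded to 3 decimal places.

%ΔQ = (11100 − 19440) / [(19440 + 11100)/2] = -8340/15270 = -0.546168…
%ΔP = (2550 − 1990) / [(1990 + 2550)/2] = 560/2270 = 0.246696…
Arc Ed = %ΔQ / %ΔP = (-8340/15270) / (560/2270) = -2.21393…

-2.214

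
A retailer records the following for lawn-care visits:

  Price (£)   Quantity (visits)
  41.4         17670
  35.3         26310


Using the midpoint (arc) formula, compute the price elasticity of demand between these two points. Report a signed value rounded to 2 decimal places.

-2.47

%ΔQ = (26310 − 17670) / [(17670 + 26310)/2] = 8640/21990 = 0.392905…
%ΔP = (35.3 − 41.4) / [(41.4 + 35.3)/2] = -6.1/38.35 = -0.159061…
Arc Ed = %ΔQ / %ΔP = (8640/21990) / (-6.1/38.35) = -2.4701…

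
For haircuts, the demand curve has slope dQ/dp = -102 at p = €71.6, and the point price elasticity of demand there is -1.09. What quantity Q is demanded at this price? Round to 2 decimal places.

Ed = (dQ/dp)·(p/Q) ⇒ Q = (dQ/dp)·p/Ed = (-102)·71.6/(-1.09) = 6700.1834…

6700.18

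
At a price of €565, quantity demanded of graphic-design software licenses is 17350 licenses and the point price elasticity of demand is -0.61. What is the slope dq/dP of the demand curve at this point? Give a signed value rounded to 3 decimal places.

Ed = (dq/dP)·(P/q) ⇒ dq/dP = Ed·q/P = (-0.61)·17350/565 = -18.73185…

-18.732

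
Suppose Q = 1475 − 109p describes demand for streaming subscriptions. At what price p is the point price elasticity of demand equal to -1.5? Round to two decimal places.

8.12

Ed = −109p/(1475 − 109p). Set this equal to -1.5:
109p = 1.5·(1475 − 109p) ⇒ 109p(1 + 1.5) = 1.5·1475
p = 1.5·1475 / (109·2.5) = 8.1192…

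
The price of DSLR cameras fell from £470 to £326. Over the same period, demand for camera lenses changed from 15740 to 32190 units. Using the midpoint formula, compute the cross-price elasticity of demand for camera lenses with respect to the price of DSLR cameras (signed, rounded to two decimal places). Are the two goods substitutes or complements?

-1.90; complements

%ΔQ_{camera lenses} = (32190 − 15740)/avg = 16450/23965 = 0.686417…
%ΔP_{DSLR cameras} = (326 − 470)/avg = -144/398 = -0.361809…
E_cross = (16450/23965) / (-144/398) = -1.8971…
E_cross < 0 ⇒ the goods are complements.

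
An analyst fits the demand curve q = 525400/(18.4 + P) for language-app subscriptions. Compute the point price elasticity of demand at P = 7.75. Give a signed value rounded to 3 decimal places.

-0.296

dq/dP = −525400/(18.4 + P)² = -768.328. At P = 7.75, q = 20091.8.
Ed = (dq/dP)·(P/q) = (-768.328) × (7.75/20091.8) = -0.29636…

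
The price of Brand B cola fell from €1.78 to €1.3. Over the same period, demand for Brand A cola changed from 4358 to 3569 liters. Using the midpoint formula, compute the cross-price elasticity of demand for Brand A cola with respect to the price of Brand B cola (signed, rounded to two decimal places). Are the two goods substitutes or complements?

%ΔQ_{Brand A cola} = (3569 − 4358)/avg = -789/3963.5 = -0.199066…
%ΔP_{Brand B cola} = (1.3 − 1.78)/avg = -0.48/1.54 = -0.311688…
E_cross = (-789/3963.5) / (-0.48/1.54) = 0.6386…
E_cross > 0 ⇒ the goods are substitutes.

0.64; substitutes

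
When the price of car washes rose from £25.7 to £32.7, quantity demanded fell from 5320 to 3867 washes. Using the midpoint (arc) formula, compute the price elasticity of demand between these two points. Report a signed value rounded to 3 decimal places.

%ΔQ = (3867 − 5320) / [(5320 + 3867)/2] = -1453/4593.5 = -0.316316…
%ΔP = (32.7 − 25.7) / [(25.7 + 32.7)/2] = 7/29.2 = 0.239726…
Arc Ed = %ΔQ / %ΔP = (-1453/4593.5) / (7/29.2) = -1.31949…

-1.319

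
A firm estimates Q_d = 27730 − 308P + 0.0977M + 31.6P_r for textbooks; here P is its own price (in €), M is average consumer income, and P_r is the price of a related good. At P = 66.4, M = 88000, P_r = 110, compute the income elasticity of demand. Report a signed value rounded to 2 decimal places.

At the given values, Q_d = 27730 − 308(66.4) + 0.0977(88000) + 31.6(110) = 19352.4.
∂Q_d/∂M = 0.0977.
E = (0.0977) × (88000/19352.4) = 0.4442…

0.44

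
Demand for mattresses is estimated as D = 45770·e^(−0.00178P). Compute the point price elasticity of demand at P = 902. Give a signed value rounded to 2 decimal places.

dD/dP = −0.00178·D = -16.3574. At P = 902, D = 9189.57.
Ed = (dD/dP)·(P/D) = (-16.3574) × (902/9189.57) = -1.6055…

-1.61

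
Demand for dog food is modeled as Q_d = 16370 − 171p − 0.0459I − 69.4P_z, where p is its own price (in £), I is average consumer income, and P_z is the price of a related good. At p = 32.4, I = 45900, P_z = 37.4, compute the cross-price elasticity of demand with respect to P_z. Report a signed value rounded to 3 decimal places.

At the given values, Q_d = 16370 − 171(32.4) − 0.0459(45900) − 69.4(37.4) = 6127.23.
∂Q_d/∂P_z = -69.4.
E = (-69.4) × (37.4/6127.23) = -0.42361…

-0.424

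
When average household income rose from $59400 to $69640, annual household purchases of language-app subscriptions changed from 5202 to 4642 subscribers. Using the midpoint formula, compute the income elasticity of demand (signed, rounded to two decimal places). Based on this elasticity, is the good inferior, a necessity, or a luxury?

%ΔQ = (4642 − 5202)/[( 5202 + 4642)/2] = -560/4922 = -0.113774…
%ΔIncome = (69640 − 59400)/[( 59400 + 69640)/2] = 10240/64520 = 0.158710…
E_income = (-560/4922) / (10240/64520) = -0.7168…
E_income < 0 ⇒ inferior good.

-0.72; inferior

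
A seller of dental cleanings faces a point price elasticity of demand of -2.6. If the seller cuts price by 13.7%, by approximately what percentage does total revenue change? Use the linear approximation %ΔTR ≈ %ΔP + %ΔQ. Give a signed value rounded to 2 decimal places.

%ΔQ ≈ Ed × %ΔP = (-2.6) × (-13.7%) = +35.6200%
%ΔTR ≈ %ΔP + %ΔQ = (-13.7%) + (+35.6200%) = +21.9200%

+21.92%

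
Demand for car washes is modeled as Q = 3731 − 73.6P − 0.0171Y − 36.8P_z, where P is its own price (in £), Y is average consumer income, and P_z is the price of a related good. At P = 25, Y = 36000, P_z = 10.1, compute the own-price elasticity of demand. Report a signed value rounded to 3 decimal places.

-2.036

At the given values, Q = 3731 − 73.6(25) − 0.0171(36000) − 36.8(10.1) = 903.72.
∂Q/∂P = −73.6.
E = (-73.6) × (25/903.72) = -2.03602…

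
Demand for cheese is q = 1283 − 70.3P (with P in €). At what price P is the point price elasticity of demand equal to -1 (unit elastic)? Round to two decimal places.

Ed = −70.3P/(1283 − 70.3P). Set this equal to -1:
70.3P = 1·(1283 − 70.3P) ⇒ 70.3P(1 + 1) = 1·1283
P = 1·1283 / (70.3·2) = 9.1251…

9.13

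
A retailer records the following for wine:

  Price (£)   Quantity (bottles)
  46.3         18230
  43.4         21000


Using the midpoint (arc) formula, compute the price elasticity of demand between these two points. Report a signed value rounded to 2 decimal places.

%ΔQ = (21000 − 18230) / [(18230 + 21000)/2] = 2770/19615 = 0.141218…
%ΔP = (43.4 − 46.3) / [(46.3 + 43.4)/2] = -2.9/44.85 = -0.064659…
Arc Ed = %ΔQ / %ΔP = (2770/19615) / (-2.9/44.85) = -2.1840…

-2.18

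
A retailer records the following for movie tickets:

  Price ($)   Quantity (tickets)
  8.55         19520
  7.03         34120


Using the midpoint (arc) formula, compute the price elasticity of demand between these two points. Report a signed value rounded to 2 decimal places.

-2.79

%ΔQ = (34120 − 19520) / [(19520 + 34120)/2] = 14600/26820 = 0.544369…
%ΔP = (7.03 − 8.55) / [(8.55 + 7.03)/2] = -1.52/7.79 = -0.195121…
Arc Ed = %ΔQ / %ΔP = (14600/26820) / (-1.52/7.79) = -2.7898…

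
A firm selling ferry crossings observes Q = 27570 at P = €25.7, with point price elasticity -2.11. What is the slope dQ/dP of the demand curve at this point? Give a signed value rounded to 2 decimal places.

Ed = (dQ/dP)·(P/Q) ⇒ dQ/dP = Ed·Q/P = (-2.11)·27570/25.7 = -2263.5291…

-2263.53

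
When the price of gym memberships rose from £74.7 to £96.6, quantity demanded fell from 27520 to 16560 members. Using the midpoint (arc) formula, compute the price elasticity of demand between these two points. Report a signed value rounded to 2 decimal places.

-1.94

%ΔQ = (16560 − 27520) / [(27520 + 16560)/2] = -10960/22040 = -0.497277…
%ΔP = (96.6 − 74.7) / [(74.7 + 96.6)/2] = 21.9/85.65 = 0.255691…
Arc Ed = %ΔQ / %ΔP = (-10960/22040) / (21.9/85.65) = -1.9448…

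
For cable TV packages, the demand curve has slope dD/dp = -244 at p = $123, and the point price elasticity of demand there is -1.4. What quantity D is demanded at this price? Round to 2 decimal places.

21437.14

Ed = (dD/dp)·(p/D) ⇒ D = (dD/dp)·p/Ed = (-244)·123/(-1.4) = 21437.1428…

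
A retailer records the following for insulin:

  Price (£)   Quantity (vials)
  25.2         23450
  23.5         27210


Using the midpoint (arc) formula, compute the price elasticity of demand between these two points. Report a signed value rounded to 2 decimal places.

%ΔQ = (27210 − 23450) / [(23450 + 27210)/2] = 3760/25330 = 0.148440…
%ΔP = (23.5 − 25.2) / [(25.2 + 23.5)/2] = -1.7/24.35 = -0.069815…
Arc Ed = %ΔQ / %ΔP = (3760/25330) / (-1.7/24.35) = -2.1261…

-2.13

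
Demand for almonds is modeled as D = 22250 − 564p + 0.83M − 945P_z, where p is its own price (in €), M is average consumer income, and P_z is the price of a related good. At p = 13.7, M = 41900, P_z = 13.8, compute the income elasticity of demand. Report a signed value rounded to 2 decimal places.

0.96

At the given values, D = 22250 − 564(13.7) + 0.83(41900) − 945(13.8) = 36259.2.
∂D/∂M = 0.83.
E = (0.83) × (41900/36259.2) = 0.9591…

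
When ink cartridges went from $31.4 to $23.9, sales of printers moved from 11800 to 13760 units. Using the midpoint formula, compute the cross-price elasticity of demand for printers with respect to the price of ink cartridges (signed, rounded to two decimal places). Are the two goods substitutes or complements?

%ΔQ_{printers} = (13760 − 11800)/avg = 1960/12780 = 0.153364…
%ΔP_{ink cartridges} = (23.9 − 31.4)/avg = -7.5/27.65 = -0.271247…
E_cross = (1960/12780) / (-7.5/27.65) = -0.5654…
E_cross < 0 ⇒ the goods are complements.

-0.57; complements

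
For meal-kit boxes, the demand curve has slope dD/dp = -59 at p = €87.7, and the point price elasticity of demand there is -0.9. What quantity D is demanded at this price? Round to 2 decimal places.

Ed = (dD/dp)·(p/D) ⇒ D = (dD/dp)·p/Ed = (-59)·87.7/(-0.9) = 5749.2222…

5749.22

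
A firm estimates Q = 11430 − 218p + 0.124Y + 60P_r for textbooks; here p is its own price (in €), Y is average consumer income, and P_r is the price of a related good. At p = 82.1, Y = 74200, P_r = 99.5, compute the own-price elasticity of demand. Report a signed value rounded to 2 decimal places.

-2.06

At the given values, Q = 11430 − 218(82.1) + 0.124(74200) + 60(99.5) = 8703.
∂Q/∂p = −218.
E = (-218) × (82.1/8703) = -2.0565…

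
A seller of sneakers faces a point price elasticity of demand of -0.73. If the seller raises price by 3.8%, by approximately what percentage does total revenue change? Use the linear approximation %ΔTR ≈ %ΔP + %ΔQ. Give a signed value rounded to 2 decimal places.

%ΔQ ≈ Ed × %ΔP = (-0.73) × (+3.8%) = -2.7740%
%ΔTR ≈ %ΔP + %ΔQ = (+3.8%) + (-2.7740%) = +1.0260%

+1.03%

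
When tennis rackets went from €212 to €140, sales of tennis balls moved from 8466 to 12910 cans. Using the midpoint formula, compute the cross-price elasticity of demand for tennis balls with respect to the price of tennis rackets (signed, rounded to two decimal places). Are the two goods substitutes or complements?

%ΔQ_{tennis balls} = (12910 − 8466)/avg = 4444/10688 = 0.415793…
%ΔP_{tennis rackets} = (140 − 212)/avg = -72/176 = -0.409090…
E_cross = (4444/10688) / (-72/176) = -1.0163…
E_cross < 0 ⇒ the goods are complements.

-1.02; complements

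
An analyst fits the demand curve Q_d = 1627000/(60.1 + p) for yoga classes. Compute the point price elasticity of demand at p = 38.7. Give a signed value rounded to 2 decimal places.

dQ_d/dp = −1627000/(60.1 + p)² = -166.676. At p = 38.7, Q_d = 16467.6.
Ed = (dQ_d/dp)·(p/Q_d) = (-166.676) × (38.7/16467.6) = -0.3917…

-0.39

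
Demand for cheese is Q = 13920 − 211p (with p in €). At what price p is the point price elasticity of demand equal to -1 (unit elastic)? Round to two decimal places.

Ed = −211p/(13920 − 211p). Set this equal to -1:
211p = 1·(13920 − 211p) ⇒ 211p(1 + 1) = 1·13920
p = 1·13920 / (211·2) = 32.9857…

32.99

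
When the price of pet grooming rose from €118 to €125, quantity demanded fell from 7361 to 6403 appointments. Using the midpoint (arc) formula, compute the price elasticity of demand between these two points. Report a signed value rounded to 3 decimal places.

-2.416

%ΔQ = (6403 − 7361) / [(7361 + 6403)/2] = -958/6882 = -0.139203…
%ΔP = (125 − 118) / [(118 + 125)/2] = 7/121.5 = 0.057613…
Arc Ed = %ΔQ / %ΔP = (-958/6882) / (7/121.5) = -2.41617…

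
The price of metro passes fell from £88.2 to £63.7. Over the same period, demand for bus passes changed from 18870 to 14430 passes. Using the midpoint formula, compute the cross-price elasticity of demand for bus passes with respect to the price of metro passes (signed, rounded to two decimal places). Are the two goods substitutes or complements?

0.83; substitutes

%ΔQ_{bus passes} = (14430 − 18870)/avg = -4440/16650 = -0.266666…
%ΔP_{metro passes} = (63.7 − 88.2)/avg = -24.5/75.95 = -0.322580…
E_cross = (-4440/16650) / (-24.5/75.95) = 0.8266…
E_cross > 0 ⇒ the goods are substitutes.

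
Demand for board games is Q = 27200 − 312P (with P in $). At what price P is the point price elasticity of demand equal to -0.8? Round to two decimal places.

38.75

Ed = −312P/(27200 − 312P). Set this equal to -0.8:
312P = 0.8·(27200 − 312P) ⇒ 312P(1 + 0.8) = 0.8·27200
P = 0.8·27200 / (312·1.8) = 38.7464…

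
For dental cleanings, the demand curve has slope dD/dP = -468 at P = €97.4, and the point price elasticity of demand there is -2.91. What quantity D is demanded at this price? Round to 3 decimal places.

15664.330

Ed = (dD/dP)·(P/D) ⇒ D = (dD/dP)·P/Ed = (-468)·97.4/(-2.91) = 15664.32989…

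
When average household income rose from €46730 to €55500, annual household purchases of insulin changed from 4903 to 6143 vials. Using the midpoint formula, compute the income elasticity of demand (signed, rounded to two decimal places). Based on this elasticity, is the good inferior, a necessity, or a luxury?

%ΔQ = (6143 − 4903)/[( 4903 + 6143)/2] = 1240/5523 = 0.224515…
%ΔIncome = (55500 − 46730)/[( 46730 + 55500)/2] = 8770/51115 = 0.171573…
E_income = (1240/5523) / (8770/51115) = 1.3085…
E_income > 1 ⇒ normal good, luxury.

1.31; luxury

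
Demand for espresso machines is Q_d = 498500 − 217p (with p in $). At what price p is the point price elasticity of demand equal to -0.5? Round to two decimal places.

765.75

Ed = −217p/(498500 − 217p). Set this equal to -0.5:
217p = 0.5·(498500 − 217p) ⇒ 217p(1 + 0.5) = 0.5·498500
p = 0.5·498500 / (217·1.5) = 765.7450…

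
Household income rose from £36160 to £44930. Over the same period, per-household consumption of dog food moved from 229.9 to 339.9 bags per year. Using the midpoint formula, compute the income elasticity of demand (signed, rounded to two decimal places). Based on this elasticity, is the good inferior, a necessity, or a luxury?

1.78; luxury

%ΔQ = (339.9 − 229.9)/[( 229.9 + 339.9)/2] = 110/284.9 = 0.386100…
%ΔIncome = (44930 − 36160)/[( 36160 + 44930)/2] = 8770/40545 = 0.216302…
E_income = (110/284.9) / (8770/40545) = 1.7849…
E_income > 1 ⇒ normal good, luxury.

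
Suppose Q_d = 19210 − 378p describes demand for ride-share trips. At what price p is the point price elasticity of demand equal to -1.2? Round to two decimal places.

27.72

Ed = −378p/(19210 − 378p). Set this equal to -1.2:
378p = 1.2·(19210 − 378p) ⇒ 378p(1 + 1.2) = 1.2·19210
p = 1.2·19210 / (378·2.2) = 27.7200…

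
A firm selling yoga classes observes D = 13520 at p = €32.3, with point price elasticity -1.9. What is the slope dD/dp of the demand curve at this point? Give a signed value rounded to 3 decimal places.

-795.294

Ed = (dD/dp)·(p/D) ⇒ dD/dp = Ed·D/p = (-1.9)·13520/32.3 = -795.29411…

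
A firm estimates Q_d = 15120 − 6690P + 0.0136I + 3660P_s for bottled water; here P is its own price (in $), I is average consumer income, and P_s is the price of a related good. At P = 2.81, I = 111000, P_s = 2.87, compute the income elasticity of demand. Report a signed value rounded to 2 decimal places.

At the given values, Q_d = 15120 − 6690(2.81) + 0.0136(111000) + 3660(2.87) = 8334.9.
∂Q_d/∂I = 0.0136.
E = (0.0136) × (111000/8334.9) = 0.1811…

0.18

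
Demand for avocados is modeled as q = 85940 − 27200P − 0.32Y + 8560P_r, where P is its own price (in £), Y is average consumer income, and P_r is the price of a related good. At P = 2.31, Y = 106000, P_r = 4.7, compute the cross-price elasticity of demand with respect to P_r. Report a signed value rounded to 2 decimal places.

1.37

At the given values, q = 85940 − 27200(2.31) − 0.32(106000) + 8560(4.7) = 29420.
∂q/∂P_r = 8560.
E = (8560) × (4.7/29420) = 1.3675…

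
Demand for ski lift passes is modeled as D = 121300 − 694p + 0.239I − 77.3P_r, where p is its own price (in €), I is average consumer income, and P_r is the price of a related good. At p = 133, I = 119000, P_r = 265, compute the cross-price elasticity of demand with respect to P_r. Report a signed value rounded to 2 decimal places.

-0.55

At the given values, D = 121300 − 694(133) + 0.239(119000) − 77.3(265) = 36954.5.
∂D/∂P_r = -77.3.
E = (-77.3) × (265/36954.5) = -0.5543…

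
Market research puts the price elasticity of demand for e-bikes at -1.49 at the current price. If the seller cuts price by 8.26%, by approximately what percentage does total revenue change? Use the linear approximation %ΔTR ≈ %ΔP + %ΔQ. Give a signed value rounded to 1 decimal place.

%ΔQ ≈ Ed × %ΔP = (-1.49) × (-8.26%) = +12.3074%
%ΔTR ≈ %ΔP + %ΔQ = (-8.26%) + (+12.3074%) = +4.0474%

+4.0%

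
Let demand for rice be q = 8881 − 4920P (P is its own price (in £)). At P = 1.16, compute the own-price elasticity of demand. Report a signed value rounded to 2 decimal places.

-1.80

At the given values, q = 8881 − 4920(1.16) = 3173.8.
∂q/∂P = −4920.
E = (-4920) × (1.16/3173.8) = -1.7982…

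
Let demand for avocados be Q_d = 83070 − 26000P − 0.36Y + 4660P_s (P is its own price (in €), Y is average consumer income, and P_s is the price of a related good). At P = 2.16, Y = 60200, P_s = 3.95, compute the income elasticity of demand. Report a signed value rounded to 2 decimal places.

At the given values, Q_d = 83070 − 26000(2.16) − 0.36(60200) + 4660(3.95) = 23645.
∂Q_d/∂Y = -0.36.
E = (-0.36) × (60200/23645) = -0.9165…

-0.92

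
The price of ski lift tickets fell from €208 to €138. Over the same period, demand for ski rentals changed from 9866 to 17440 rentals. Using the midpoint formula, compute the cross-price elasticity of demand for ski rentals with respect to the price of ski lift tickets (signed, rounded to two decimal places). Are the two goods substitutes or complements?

%ΔQ_{ski rentals} = (17440 − 9866)/avg = 7574/13653 = 0.554749…
%ΔP_{ski lift tickets} = (138 − 208)/avg = -70/173 = -0.404624…
E_cross = (7574/13653) / (-70/173) = -1.3710…
E_cross < 0 ⇒ the goods are complements.

-1.37; complements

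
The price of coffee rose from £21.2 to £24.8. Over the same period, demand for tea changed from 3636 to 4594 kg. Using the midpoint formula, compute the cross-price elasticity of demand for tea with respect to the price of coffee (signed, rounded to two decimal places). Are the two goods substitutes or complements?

%ΔQ_{tea} = (4594 − 3636)/avg = 958/4115 = 0.232806…
%ΔP_{coffee} = (24.8 − 21.2)/avg = 3.6/23 = 0.156521…
E_cross = (958/4115) / (3.6/23) = 1.4873…
E_cross > 0 ⇒ the goods are substitutes.

1.49; substitutes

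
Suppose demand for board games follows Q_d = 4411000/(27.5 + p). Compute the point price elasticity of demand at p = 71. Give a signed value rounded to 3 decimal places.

-0.721

dQ_d/dp = −4411000/(27.5 + p)² = -454.637. At p = 71, Q_d = 44781.7.
Ed = (dQ_d/dp)·(p/Q_d) = (-454.637) × (71/44781.7) = -0.72081…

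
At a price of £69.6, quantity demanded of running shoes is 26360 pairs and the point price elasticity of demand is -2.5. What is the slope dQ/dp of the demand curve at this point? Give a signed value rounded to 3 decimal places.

Ed = (dQ/dp)·(p/Q) ⇒ dQ/dp = Ed·Q/p = (-2.5)·26360/69.6 = -946.83908…

-946.839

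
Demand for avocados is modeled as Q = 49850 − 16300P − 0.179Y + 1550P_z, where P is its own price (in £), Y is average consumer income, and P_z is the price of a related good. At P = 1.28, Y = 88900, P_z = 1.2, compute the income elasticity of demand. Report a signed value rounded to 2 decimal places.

-1.07

At the given values, Q = 49850 − 16300(1.28) − 0.179(88900) + 1550(1.2) = 14932.9.
∂Q/∂Y = -0.179.
E = (-0.179) × (88900/14932.9) = -1.0656…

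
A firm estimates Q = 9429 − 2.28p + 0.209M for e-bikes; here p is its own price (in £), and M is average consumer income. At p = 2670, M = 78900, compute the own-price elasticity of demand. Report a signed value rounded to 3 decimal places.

-0.307

At the given values, Q = 9429 − 2.28(2670) + 0.209(78900) = 19831.5.
∂Q/∂p = −2.28.
E = (-2.28) × (2670/19831.5) = -0.30696…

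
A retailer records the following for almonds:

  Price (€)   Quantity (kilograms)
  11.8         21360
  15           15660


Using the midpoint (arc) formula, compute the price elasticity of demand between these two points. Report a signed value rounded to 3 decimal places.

-1.290

%ΔQ = (15660 − 21360) / [(21360 + 15660)/2] = -5700/18510 = -0.307941…
%ΔP = (15 − 11.8) / [(11.8 + 15)/2] = 3.2/13.4 = 0.238805…
Arc Ed = %ΔQ / %ΔP = (-5700/18510) / (3.2/13.4) = -1.28950…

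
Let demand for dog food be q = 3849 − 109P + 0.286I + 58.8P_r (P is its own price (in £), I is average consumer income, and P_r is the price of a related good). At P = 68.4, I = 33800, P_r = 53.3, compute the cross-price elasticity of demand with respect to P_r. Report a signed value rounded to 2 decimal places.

0.34

At the given values, q = 3849 − 109(68.4) + 0.286(33800) + 58.8(53.3) = 9194.24.
∂q/∂P_r = 58.8.
E = (58.8) × (53.3/9194.24) = 0.3408…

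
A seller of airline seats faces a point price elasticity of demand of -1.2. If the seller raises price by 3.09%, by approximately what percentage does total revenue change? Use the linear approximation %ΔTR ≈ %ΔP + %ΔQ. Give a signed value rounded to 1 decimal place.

-0.6%

%ΔQ ≈ Ed × %ΔP = (-1.2) × (+3.09%) = -3.7080%
%ΔTR ≈ %ΔP + %ΔQ = (+3.09%) + (-3.7080%) = -0.6180%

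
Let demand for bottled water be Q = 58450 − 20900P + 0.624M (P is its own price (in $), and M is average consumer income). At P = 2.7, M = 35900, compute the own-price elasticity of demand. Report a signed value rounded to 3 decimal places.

-2.311

At the given values, Q = 58450 − 20900(2.7) + 0.624(35900) = 24421.6.
∂Q/∂P = −20900.
E = (-20900) × (2.7/24421.6) = -2.31065…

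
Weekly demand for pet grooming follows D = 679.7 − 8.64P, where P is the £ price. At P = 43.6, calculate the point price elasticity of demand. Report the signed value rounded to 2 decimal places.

-1.24

dD/dP = −8.64. At P = 43.6, D = 679.7 − 8.64(43.6) = 302.996.
Ed = (dD/dP)·(P/D) = −8.64 × (43.6/302.996) = -1.2432…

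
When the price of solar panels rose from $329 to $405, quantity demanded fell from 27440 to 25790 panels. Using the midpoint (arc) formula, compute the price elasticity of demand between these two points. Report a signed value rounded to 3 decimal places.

-0.299

%ΔQ = (25790 − 27440) / [(27440 + 25790)/2] = -1650/26615 = -0.061995…
%ΔP = (405 − 329) / [(329 + 405)/2] = 76/367 = 0.207084…
Arc Ed = %ΔQ / %ΔP = (-1650/26615) / (76/367) = -0.29937…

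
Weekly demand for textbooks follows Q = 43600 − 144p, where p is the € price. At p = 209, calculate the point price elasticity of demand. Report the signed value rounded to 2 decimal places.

-2.23

dQ/dp = −144. At p = 209, Q = 43600 − 144(209) = 13504.
Ed = (dQ/dp)·(p/Q) = −144 × (209/13504) = -2.2286…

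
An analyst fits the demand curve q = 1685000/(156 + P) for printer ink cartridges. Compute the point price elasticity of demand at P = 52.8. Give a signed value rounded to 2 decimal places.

-0.25

dq/dP = −1685000/(156 + P)² = -38.6491. At P = 52.8, q = 8069.92.
Ed = (dq/dP)·(P/q) = (-38.6491) × (52.8/8069.92) = -0.2528…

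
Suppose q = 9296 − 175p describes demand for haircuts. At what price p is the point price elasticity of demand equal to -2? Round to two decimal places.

Ed = −175p/(9296 − 175p). Set this equal to -2:
175p = 2·(9296 − 175p) ⇒ 175p(1 + 2) = 2·9296
p = 2·9296 / (175·3) = 35.4133…

35.41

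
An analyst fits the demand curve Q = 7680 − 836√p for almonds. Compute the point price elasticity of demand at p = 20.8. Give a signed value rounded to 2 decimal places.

-0.49

dQ/dp = −836/(2√p) = -91.6526. At p = 20.8, Q = 3867.25.
Ed = (dQ/dp)·(p/Q) = (-91.6526) × (20.8/3867.25) = -0.4929…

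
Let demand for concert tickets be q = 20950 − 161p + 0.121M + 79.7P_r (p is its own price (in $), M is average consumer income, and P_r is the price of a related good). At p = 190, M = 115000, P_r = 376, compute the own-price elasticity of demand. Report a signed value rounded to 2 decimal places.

At the given values, q = 20950 − 161(190) + 0.121(115000) + 79.7(376) = 34242.2.
∂q/∂p = −161.
E = (-161) × (190/34242.2) = -0.8933…

-0.89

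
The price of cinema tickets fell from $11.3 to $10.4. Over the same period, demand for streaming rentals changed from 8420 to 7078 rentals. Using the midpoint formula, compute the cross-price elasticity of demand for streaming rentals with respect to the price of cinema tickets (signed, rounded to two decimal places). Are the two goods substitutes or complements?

2.09; substitutes

%ΔQ_{streaming rentals} = (7078 − 8420)/avg = -1342/7749 = -0.173183…
%ΔP_{cinema tickets} = (10.4 − 11.3)/avg = -0.9/10.85 = -0.082949…
E_cross = (-1342/7749) / (-0.9/10.85) = 2.0878…
E_cross > 0 ⇒ the goods are substitutes.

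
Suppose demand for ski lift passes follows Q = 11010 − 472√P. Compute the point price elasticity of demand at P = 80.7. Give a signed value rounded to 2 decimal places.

dQ/dP = −472/(2√P) = -26.2709. At P = 80.7, Q = 6769.87.
Ed = (dQ/dP)·(P/Q) = (-26.2709) × (80.7/6769.87) = -0.3131…

-0.31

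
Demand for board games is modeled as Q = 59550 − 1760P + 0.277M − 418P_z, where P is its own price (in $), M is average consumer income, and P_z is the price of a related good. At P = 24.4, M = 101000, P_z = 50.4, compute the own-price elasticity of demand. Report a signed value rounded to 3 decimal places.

At the given values, Q = 59550 − 1760(24.4) + 0.277(101000) − 418(50.4) = 23515.8.
∂Q/∂P = −1760.
E = (-1760) × (24.4/23515.8) = -1.82617…

-1.826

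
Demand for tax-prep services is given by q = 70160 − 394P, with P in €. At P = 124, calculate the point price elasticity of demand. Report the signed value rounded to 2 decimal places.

-2.29

dq/dP = −394. At P = 124, q = 70160 − 394(124) = 21304.
Ed = (dq/dP)·(P/q) = −394 × (124/21304) = -2.2932…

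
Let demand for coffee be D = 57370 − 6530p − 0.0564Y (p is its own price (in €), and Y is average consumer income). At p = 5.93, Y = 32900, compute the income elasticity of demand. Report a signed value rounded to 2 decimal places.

At the given values, D = 57370 − 6530(5.93) − 0.0564(32900) = 16791.54.
∂D/∂Y = -0.0564.
E = (-0.0564) × (32900/16791.54) = -0.1105…

-0.11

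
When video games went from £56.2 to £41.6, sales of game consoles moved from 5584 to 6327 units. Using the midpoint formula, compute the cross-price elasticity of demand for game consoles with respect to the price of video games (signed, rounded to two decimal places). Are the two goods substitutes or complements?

%ΔQ_{game consoles} = (6327 − 5584)/avg = 743/5955.5 = 0.124758…
%ΔP_{video games} = (41.6 − 56.2)/avg = -14.6/48.9 = -0.298568…
E_cross = (743/5955.5) / (-14.6/48.9) = -0.4178…
E_cross < 0 ⇒ the goods are complements.

-0.42; complements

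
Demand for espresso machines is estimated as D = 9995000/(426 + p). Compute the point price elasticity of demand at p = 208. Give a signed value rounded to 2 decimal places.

-0.33

dD/dp = −9995000/(426 + p)² = -24.8659. At p = 208, D = 15765.
Ed = (dD/dp)·(p/D) = (-24.8659) × (208/15765) = -0.3280…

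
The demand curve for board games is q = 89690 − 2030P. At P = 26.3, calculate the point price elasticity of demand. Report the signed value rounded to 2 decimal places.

dq/dP = −2030. At P = 26.3, q = 89690 − 2030(26.3) = 36301.
Ed = (dq/dP)·(P/q) = −2030 × (26.3/36301) = -1.4707…

-1.47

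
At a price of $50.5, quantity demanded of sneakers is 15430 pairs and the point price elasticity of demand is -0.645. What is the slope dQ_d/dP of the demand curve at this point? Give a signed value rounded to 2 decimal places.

Ed = (dQ_d/dP)·(P/Q_d) ⇒ dQ_d/dP = Ed·Q_d/P = (-0.645)·15430/50.5 = -197.0762…

-197.08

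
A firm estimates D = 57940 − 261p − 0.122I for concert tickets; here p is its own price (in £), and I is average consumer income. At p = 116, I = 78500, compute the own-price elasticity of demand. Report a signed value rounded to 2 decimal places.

-1.67

At the given values, D = 57940 − 261(116) − 0.122(78500) = 18087.
∂D/∂p = −261.
E = (-261) × (116/18087) = -1.6739…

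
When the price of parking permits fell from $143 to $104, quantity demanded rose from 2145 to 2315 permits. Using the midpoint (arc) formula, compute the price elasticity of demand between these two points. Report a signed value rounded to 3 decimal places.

%ΔQ = (2315 − 2145) / [(2145 + 2315)/2] = 170/2230 = 0.076233…
%ΔP = (104 − 143) / [(143 + 104)/2] = -39/123.5 = -0.315789…
Arc Ed = %ΔQ / %ΔP = (170/2230) / (-39/123.5) = -0.24140…

-0.241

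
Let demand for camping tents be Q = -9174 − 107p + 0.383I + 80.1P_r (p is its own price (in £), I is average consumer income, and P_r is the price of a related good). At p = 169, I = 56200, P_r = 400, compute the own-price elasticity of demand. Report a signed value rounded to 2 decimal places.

At the given values, Q = -9174 − 107(169) + 0.383(56200) + 80.1(400) = 26307.6.
∂Q/∂p = −107.
E = (-107) × (169/26307.6) = -0.6873…

-0.69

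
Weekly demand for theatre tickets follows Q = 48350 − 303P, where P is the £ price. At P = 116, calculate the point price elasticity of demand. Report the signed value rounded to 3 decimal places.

-2.662

dQ/dP = −303. At P = 116, Q = 48350 − 303(116) = 13202.
Ed = (dQ/dP)·(P/Q) = −303 × (116/13202) = -2.66232…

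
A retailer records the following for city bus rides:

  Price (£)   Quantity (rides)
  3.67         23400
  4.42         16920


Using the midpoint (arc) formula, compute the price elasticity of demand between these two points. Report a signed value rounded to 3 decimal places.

%ΔQ = (16920 − 23400) / [(23400 + 16920)/2] = -6480/20160 = -0.321428…
%ΔP = (4.42 − 3.67) / [(3.67 + 4.42)/2] = 0.75/4.045 = 0.185414…
Arc Ed = %ΔQ / %ΔP = (-6480/20160) / (0.75/4.045) = -1.73357…

-1.734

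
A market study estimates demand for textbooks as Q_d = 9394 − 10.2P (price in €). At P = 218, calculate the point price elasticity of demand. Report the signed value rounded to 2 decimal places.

dQ_d/dP = −10.2. At P = 218, Q_d = 9394 − 10.2(218) = 7170.4.
Ed = (dQ_d/dP)·(P/Q_d) = −10.2 × (218/7170.4) = -0.3101…

-0.31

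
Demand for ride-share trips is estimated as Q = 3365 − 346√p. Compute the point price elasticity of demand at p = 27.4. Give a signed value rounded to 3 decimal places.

-0.583

dQ/dp = −346/(2√p) = -33.05. At p = 27.4, Q = 1553.86.
Ed = (dQ/dp)·(p/Q) = (-33.05) × (27.4/1553.86) = -0.58278…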